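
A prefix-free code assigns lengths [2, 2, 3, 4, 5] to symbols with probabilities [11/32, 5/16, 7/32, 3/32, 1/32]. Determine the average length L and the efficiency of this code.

Average length L = Σ p_i × l_i = 2.5000 bits
Entropy H = 2.0100 bits
Efficiency η = H/L × 100% = 80.40%


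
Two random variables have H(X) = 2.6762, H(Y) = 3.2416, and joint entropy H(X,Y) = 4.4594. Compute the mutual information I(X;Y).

I(X;Y) = H(X) + H(Y) - H(X,Y)
I(X;Y) = 2.6762 + 3.2416 - 4.4594 = 1.4584 bits


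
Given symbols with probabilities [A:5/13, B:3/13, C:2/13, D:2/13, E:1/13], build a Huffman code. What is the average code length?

Huffman tree construction:
Combine smallest probabilities repeatedly
Resulting codes:
  A: 11 (length 2)
  B: 01 (length 2)
  C: 101 (length 3)
  D: 00 (length 2)
  E: 100 (length 3)
Average length = Σ p(s) × length(s) = 2.2308 bits


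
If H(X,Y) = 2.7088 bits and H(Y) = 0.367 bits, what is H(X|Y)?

Chain rule: H(X,Y) = H(X|Y) + H(Y)
H(X|Y) = H(X,Y) - H(Y) = 2.7088 - 0.367 = 2.3418 bits


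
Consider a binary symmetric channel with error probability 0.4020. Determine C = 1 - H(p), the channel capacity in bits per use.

For BSC with error probability p:
C = 1 - H(p) where H(p) is binary entropy
H(0.4020) = -0.4020 × log₂(0.4020) - 0.5980 × log₂(0.5980)
H(p) = 0.9721
C = 1 - 0.9721 = 0.0279 bits/use


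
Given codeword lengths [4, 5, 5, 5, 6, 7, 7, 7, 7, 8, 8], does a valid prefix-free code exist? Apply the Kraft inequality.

Kraft inequality: Σ 2^(-l_i) ≤ 1 for prefix-free code
Calculating: 2^(-4) + 2^(-5) + 2^(-5) + 2^(-5) + 2^(-6) + 2^(-7) + 2^(-7) + 2^(-7) + 2^(-7) + 2^(-8) + 2^(-8)
= 0.0625 + 0.03125 + 0.03125 + 0.03125 + 0.015625 + 0.0078125 + 0.0078125 + 0.0078125 + 0.0078125 + 0.00390625 + 0.00390625
= 0.2109
Since 0.2109 ≤ 1, prefix-free code exists


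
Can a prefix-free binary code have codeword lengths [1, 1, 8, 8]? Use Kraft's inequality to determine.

Kraft inequality: Σ 2^(-l_i) ≤ 1 for prefix-free code
Calculating: 2^(-1) + 2^(-1) + 2^(-8) + 2^(-8)
= 0.5 + 0.5 + 0.00390625 + 0.00390625
= 1.0078
Since 1.0078 > 1, prefix-free code does not exist


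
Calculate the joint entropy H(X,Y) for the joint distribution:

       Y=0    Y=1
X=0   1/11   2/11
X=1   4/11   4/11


H(X,Y) = -Σ p(x,y) log₂ p(x,y)
  p(0,0)=1/11: -0.0909 × log₂(0.0909) = 0.3145
  p(0,1)=2/11: -0.1818 × log₂(0.1818) = 0.4472
  p(1,0)=4/11: -0.3636 × log₂(0.3636) = 0.5307
  p(1,1)=4/11: -0.3636 × log₂(0.3636) = 0.5307
H(X,Y) = 1.8231 bits


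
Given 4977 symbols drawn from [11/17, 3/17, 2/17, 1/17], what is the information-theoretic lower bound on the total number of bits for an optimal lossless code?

Entropy H = 1.4517 bits/symbol
Minimum bits = H × n = 1.4517 × 4977
= 7224.92 bits


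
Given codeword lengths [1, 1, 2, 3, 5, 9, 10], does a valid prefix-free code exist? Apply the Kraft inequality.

Kraft inequality: Σ 2^(-l_i) ≤ 1 for prefix-free code
Calculating: 2^(-1) + 2^(-1) + 2^(-2) + 2^(-3) + 2^(-5) + 2^(-9) + 2^(-10)
= 0.5 + 0.5 + 0.25 + 0.125 + 0.03125 + 0.001953125 + 0.0009765625
= 1.4092
Since 1.4092 > 1, prefix-free code does not exist


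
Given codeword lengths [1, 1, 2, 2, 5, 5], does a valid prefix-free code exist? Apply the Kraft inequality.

Kraft inequality: Σ 2^(-l_i) ≤ 1 for prefix-free code
Calculating: 2^(-1) + 2^(-1) + 2^(-2) + 2^(-2) + 2^(-5) + 2^(-5)
= 0.5 + 0.5 + 0.25 + 0.25 + 0.03125 + 0.03125
= 1.5625
Since 1.5625 > 1, prefix-free code does not exist


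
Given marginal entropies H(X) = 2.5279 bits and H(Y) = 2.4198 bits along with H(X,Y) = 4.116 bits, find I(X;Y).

I(X;Y) = H(X) + H(Y) - H(X,Y)
I(X;Y) = 2.5279 + 2.4198 - 4.116 = 0.8317 bits


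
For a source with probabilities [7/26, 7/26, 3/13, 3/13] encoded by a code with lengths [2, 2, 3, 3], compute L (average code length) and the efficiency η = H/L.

Average length L = Σ p_i × l_i = 2.4615 bits
Entropy H = 1.9957 bits
Efficiency η = H/L × 100% = 81.08%


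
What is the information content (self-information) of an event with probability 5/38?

Information content I(x) = -log₂(p(x))
I = -log₂(5/38) = -log₂(0.1316)
I = 2.9260 bits


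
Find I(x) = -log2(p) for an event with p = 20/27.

Information content I(x) = -log₂(p(x))
I = -log₂(20/27) = -log₂(0.7407)
I = 0.4330 bits


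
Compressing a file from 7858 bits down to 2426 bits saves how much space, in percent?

Space savings = (1 - Compressed/Original) × 100%
= (1 - 2426/7858) × 100%
= 69.13%


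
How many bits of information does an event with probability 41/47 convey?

Information content I(x) = -log₂(p(x))
I = -log₂(41/47) = -log₂(0.8723)
I = 0.1970 bits


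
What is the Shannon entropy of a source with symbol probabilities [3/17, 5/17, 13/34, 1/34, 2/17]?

H(X) = -Σ p(x) log₂ p(x)
  -3/17 × log₂(3/17) = 0.4416
  -5/17 × log₂(5/17) = 0.5193
  -13/34 × log₂(13/34) = 0.5303
  -1/34 × log₂(1/34) = 0.1496
  -2/17 × log₂(2/17) = 0.3632
H(X) = 2.0041 bits


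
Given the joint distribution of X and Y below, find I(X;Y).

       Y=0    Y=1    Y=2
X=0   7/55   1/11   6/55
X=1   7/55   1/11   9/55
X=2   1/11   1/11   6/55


H(X) = 1.5760, H(Y) = 1.5713, H(X,Y) = 3.1397
I(X;Y) = H(X) + H(Y) - H(X,Y) = 0.0075 bits


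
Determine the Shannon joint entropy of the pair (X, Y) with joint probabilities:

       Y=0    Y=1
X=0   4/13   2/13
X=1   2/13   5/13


H(X,Y) = -Σ p(x,y) log₂ p(x,y)
  p(0,0)=4/13: -0.3077 × log₂(0.3077) = 0.5232
  p(0,1)=2/13: -0.1538 × log₂(0.1538) = 0.4155
  p(1,0)=2/13: -0.1538 × log₂(0.1538) = 0.4155
  p(1,1)=5/13: -0.3846 × log₂(0.3846) = 0.5302
H(X,Y) = 1.8843 bits


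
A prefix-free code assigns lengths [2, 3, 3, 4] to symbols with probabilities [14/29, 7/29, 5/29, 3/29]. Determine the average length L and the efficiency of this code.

Average length L = Σ p_i × l_i = 2.6207 bits
Entropy H = 1.7780 bits
Efficiency η = H/L × 100% = 67.85%


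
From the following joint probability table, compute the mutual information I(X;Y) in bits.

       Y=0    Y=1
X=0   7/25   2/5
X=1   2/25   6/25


H(X) = 0.9044, H(Y) = 0.9427, H(X,Y) = 1.8286
I(X;Y) = H(X) + H(Y) - H(X,Y) = 0.0184 bits


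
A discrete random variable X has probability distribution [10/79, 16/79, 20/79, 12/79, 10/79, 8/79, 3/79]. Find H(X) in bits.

H(X) = -Σ p(x) log₂ p(x)
  -10/79 × log₂(10/79) = 0.3774
  -16/79 × log₂(16/79) = 0.4666
  -20/79 × log₂(20/79) = 0.5017
  -12/79 × log₂(12/79) = 0.4130
  -10/79 × log₂(10/79) = 0.3774
  -8/79 × log₂(8/79) = 0.3346
  -3/79 × log₂(3/79) = 0.1792
H(X) = 2.6500 bits


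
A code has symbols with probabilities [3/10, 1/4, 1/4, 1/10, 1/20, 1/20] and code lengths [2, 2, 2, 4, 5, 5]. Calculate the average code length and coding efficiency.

Average length L = Σ p_i × l_i = 2.5000 bits
Entropy H = 2.2855 bits
Efficiency η = H/L × 100% = 91.42%


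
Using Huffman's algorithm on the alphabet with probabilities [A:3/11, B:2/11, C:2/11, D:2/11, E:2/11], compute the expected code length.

Huffman tree construction:
Combine smallest probabilities repeatedly
Resulting codes:
  A: 10 (length 2)
  B: 110 (length 3)
  C: 111 (length 3)
  D: 00 (length 2)
  E: 01 (length 2)
Average length = Σ p(s) × length(s) = 2.3636 bits


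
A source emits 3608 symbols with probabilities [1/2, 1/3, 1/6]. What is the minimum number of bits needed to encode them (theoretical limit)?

Entropy H = 1.4591 bits/symbol
Minimum bits = H × n = 1.4591 × 3608
= 5264.61 bits


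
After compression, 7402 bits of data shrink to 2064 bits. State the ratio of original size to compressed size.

Compression ratio = Original / Compressed
= 7402 / 2064 = 3.59:1


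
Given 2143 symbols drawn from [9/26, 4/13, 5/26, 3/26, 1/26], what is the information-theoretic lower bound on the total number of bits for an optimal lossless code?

Entropy H = 2.0507 bits/symbol
Minimum bits = H × n = 2.0507 × 2143
= 4394.60 bits


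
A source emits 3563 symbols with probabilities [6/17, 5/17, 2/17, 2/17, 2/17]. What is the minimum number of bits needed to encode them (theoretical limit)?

Entropy H = 2.1393 bits/symbol
Minimum bits = H × n = 2.1393 × 3563
= 7622.19 bits


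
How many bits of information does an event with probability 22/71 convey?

Information content I(x) = -log₂(p(x))
I = -log₂(22/71) = -log₂(0.3099)
I = 1.6903 bits


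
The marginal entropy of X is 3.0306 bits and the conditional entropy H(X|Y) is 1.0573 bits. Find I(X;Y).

I(X;Y) = H(X) - H(X|Y)
I(X;Y) = 3.0306 - 1.0573 = 1.9733 bits


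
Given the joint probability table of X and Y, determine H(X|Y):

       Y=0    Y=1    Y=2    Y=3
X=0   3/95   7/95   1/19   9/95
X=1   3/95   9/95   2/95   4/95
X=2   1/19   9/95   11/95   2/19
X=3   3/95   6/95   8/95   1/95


H(X|Y) = Σ_y p(y) H(X|Y=y)
  p(Y=0) = 14/95, H(X|Y=0) = 1.9592
  p(Y=1) = 31/95, H(X|Y=1) = 1.9794
  p(Y=2) = 26/95, H(X|Y=2) = 1.7903
  p(Y=3) = 24/95, H(X|Y=3) = 1.6788
H(X|Y) = 0.1474×1.9592 + 0.3263×1.9794 + 0.2737×1.7903 + 0.2526×1.6788 = 1.8487 bits


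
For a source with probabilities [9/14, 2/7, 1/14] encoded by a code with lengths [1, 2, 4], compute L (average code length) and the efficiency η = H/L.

Average length L = Σ p_i × l_i = 1.5000 bits
Entropy H = 1.1981 bits
Efficiency η = H/L × 100% = 79.87%


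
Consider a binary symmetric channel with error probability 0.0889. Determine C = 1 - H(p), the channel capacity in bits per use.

For BSC with error probability p:
C = 1 - H(p) where H(p) is binary entropy
H(0.0889) = -0.0889 × log₂(0.0889) - 0.9111 × log₂(0.9111)
H(p) = 0.4328
C = 1 - 0.4328 = 0.5672 bits/use


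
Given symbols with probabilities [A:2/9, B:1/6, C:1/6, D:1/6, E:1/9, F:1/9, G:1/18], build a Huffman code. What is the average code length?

Huffman tree construction:
Combine smallest probabilities repeatedly
Resulting codes:
  A: 01 (length 2)
  B: 101 (length 3)
  C: 110 (length 3)
  D: 111 (length 3)
  E: 001 (length 3)
  F: 100 (length 3)
  G: 000 (length 3)
Average length = Σ p(s) × length(s) = 2.7778 bits


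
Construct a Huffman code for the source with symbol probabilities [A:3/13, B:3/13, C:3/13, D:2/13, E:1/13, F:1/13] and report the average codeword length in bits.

Huffman tree construction:
Combine smallest probabilities repeatedly
Resulting codes:
  A: 00 (length 2)
  B: 01 (length 2)
  C: 10 (length 2)
  D: 110 (length 3)
  E: 1110 (length 4)
  F: 1111 (length 4)
Average length = Σ p(s) × length(s) = 2.4615 bits


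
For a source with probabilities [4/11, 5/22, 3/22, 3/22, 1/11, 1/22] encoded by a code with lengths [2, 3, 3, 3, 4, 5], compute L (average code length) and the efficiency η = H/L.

Average length L = Σ p_i × l_i = 2.8182 bits
Entropy H = 2.3176 bits
Efficiency η = H/L × 100% = 82.24%


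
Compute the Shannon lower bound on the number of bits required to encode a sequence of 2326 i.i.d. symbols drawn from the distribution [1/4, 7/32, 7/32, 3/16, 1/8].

Entropy H = 2.2871 bits/symbol
Minimum bits = H × n = 2.2871 × 2326
= 5319.80 bits


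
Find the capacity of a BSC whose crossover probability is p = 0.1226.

For BSC with error probability p:
C = 1 - H(p) where H(p) is binary entropy
H(0.1226) = -0.1226 × log₂(0.1226) - 0.8774 × log₂(0.8774)
H(p) = 0.5368
C = 1 - 0.5368 = 0.4632 bits/use


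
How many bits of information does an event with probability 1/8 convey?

Information content I(x) = -log₂(p(x))
I = -log₂(1/8) = -log₂(0.1250)
I = 3.0000 bits


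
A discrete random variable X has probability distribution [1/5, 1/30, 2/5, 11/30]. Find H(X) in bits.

H(X) = -Σ p(x) log₂ p(x)
  -1/5 × log₂(1/5) = 0.4644
  -1/30 × log₂(1/30) = 0.1636
  -2/5 × log₂(2/5) = 0.5288
  -11/30 × log₂(11/30) = 0.5307
H(X) = 1.6875 bits


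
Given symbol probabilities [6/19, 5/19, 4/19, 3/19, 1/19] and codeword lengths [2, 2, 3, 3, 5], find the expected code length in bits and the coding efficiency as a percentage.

Average length L = Σ p_i × l_i = 2.5263 bits
Entropy H = 2.1493 bits
Efficiency η = H/L × 100% = 85.08%


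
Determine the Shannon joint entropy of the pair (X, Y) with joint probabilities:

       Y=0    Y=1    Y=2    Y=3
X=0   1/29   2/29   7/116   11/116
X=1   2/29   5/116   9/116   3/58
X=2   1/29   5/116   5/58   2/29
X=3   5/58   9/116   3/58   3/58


H(X,Y) = -Σ p(x,y) log₂ p(x,y)
  p(0,0)=1/29: -0.0345 × log₂(0.0345) = 0.1675
  p(0,1)=2/29: -0.0690 × log₂(0.0690) = 0.2661
  p(0,2)=7/116: -0.0603 × log₂(0.0603) = 0.2444
  p(0,3)=11/116: -0.0948 × log₂(0.0948) = 0.3223
  p(1,0)=2/29: -0.0690 × log₂(0.0690) = 0.2661
  p(1,1)=5/116: -0.0431 × log₂(0.0431) = 0.1955
  p(1,2)=9/116: -0.0776 × log₂(0.0776) = 0.2861
  p(1,3)=3/58: -0.0517 × log₂(0.0517) = 0.2210
  p(2,0)=1/29: -0.0345 × log₂(0.0345) = 0.1675
  p(2,1)=5/116: -0.0431 × log₂(0.0431) = 0.1955
  p(2,2)=5/58: -0.0862 × log₂(0.0862) = 0.3048
  p(2,3)=2/29: -0.0690 × log₂(0.0690) = 0.2661
  p(3,0)=5/58: -0.0862 × log₂(0.0862) = 0.3048
  p(3,1)=9/116: -0.0776 × log₂(0.0776) = 0.2861
  p(3,2)=3/58: -0.0517 × log₂(0.0517) = 0.2210
  p(3,3)=3/58: -0.0517 × log₂(0.0517) = 0.2210
H(X,Y) = 3.9360 bits


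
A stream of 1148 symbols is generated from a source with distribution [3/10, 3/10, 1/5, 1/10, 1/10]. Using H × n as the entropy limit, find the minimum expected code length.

Entropy H = 2.1710 bits/symbol
Minimum bits = H × n = 2.1710 × 1148
= 2492.25 bits


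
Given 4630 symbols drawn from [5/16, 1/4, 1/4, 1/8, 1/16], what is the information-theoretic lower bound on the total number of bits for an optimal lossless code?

Entropy H = 2.1494 bits/symbol
Minimum bits = H × n = 2.1494 × 4630
= 9951.71 bits


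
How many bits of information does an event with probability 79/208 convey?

Information content I(x) = -log₂(p(x))
I = -log₂(79/208) = -log₂(0.3798)
I = 1.3967 bits


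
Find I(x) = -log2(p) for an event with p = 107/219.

Information content I(x) = -log₂(p(x))
I = -log₂(107/219) = -log₂(0.4886)
I = 1.0333 bits


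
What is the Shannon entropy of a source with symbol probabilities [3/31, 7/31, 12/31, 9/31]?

H(X) = -Σ p(x) log₂ p(x)
  -3/31 × log₂(3/31) = 0.3261
  -7/31 × log₂(7/31) = 0.4848
  -12/31 × log₂(12/31) = 0.5300
  -9/31 × log₂(9/31) = 0.5180
H(X) = 1.8589 bits


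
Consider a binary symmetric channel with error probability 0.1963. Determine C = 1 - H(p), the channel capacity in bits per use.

For BSC with error probability p:
C = 1 - H(p) where H(p) is binary entropy
H(0.1963) = -0.1963 × log₂(0.1963) - 0.8037 × log₂(0.8037)
H(p) = 0.7145
C = 1 - 0.7145 = 0.2855 bits/use


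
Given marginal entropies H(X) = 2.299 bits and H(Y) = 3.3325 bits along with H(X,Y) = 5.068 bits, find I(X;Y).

I(X;Y) = H(X) + H(Y) - H(X,Y)
I(X;Y) = 2.299 + 3.3325 - 5.068 = 0.5635 bits


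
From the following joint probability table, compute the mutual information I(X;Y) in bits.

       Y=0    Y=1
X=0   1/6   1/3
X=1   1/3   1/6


H(X) = 1.0000, H(Y) = 1.0000, H(X,Y) = 1.9183
I(X;Y) = H(X) + H(Y) - H(X,Y) = 0.0817 bits


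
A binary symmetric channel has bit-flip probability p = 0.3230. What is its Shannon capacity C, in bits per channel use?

For BSC with error probability p:
C = 1 - H(p) where H(p) is binary entropy
H(0.3230) = -0.3230 × log₂(0.3230) - 0.6770 × log₂(0.6770)
H(p) = 0.9076
C = 1 - 0.9076 = 0.0924 bits/use


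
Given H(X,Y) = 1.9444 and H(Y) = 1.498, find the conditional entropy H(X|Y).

Chain rule: H(X,Y) = H(X|Y) + H(Y)
H(X|Y) = H(X,Y) - H(Y) = 1.9444 - 1.498 = 0.4464 bits


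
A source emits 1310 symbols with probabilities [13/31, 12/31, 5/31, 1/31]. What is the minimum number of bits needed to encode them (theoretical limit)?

Entropy H = 1.6402 bits/symbol
Minimum bits = H × n = 1.6402 × 1310
= 2148.62 bits


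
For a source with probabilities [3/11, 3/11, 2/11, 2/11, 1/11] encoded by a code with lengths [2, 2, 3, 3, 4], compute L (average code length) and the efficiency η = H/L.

Average length L = Σ p_i × l_i = 2.5455 bits
Entropy H = 2.2313 bits
Efficiency η = H/L × 100% = 87.66%


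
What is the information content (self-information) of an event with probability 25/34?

Information content I(x) = -log₂(p(x))
I = -log₂(25/34) = -log₂(0.7353)
I = 0.4436 bits


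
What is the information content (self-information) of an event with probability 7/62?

Information content I(x) = -log₂(p(x))
I = -log₂(7/62) = -log₂(0.1129)
I = 3.1468 bits


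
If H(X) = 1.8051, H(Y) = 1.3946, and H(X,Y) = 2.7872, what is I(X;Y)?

I(X;Y) = H(X) + H(Y) - H(X,Y)
I(X;Y) = 1.8051 + 1.3946 - 2.7872 = 0.4125 bits


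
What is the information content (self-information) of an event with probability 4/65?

Information content I(x) = -log₂(p(x))
I = -log₂(4/65) = -log₂(0.0615)
I = 4.0224 bits


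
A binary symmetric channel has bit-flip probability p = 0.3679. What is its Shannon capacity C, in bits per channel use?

For BSC with error probability p:
C = 1 - H(p) where H(p) is binary entropy
H(0.3679) = -0.3679 × log₂(0.3679) - 0.6321 × log₂(0.6321)
H(p) = 0.9490
C = 1 - 0.9490 = 0.0510 bits/use


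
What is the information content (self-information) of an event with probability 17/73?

Information content I(x) = -log₂(p(x))
I = -log₂(17/73) = -log₂(0.2329)
I = 2.1024 bits


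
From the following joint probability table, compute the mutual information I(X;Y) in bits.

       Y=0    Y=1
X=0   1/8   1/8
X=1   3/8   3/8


H(X) = 0.8113, H(Y) = 1.0000, H(X,Y) = 1.8113
I(X;Y) = H(X) + H(Y) - H(X,Y) = 0.0000 bits


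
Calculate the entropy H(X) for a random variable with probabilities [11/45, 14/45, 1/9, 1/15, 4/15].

H(X) = -Σ p(x) log₂ p(x)
  -11/45 × log₂(11/45) = 0.4968
  -14/45 × log₂(14/45) = 0.5241
  -1/9 × log₂(1/9) = 0.3522
  -1/15 × log₂(1/15) = 0.2605
  -4/15 × log₂(4/15) = 0.5085
H(X) = 2.1421 bits


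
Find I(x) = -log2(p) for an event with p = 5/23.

Information content I(x) = -log₂(p(x))
I = -log₂(5/23) = -log₂(0.2174)
I = 2.2016 bits


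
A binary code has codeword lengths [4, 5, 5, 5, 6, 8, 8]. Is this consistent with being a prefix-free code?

Kraft inequality: Σ 2^(-l_i) ≤ 1 for prefix-free code
Calculating: 2^(-4) + 2^(-5) + 2^(-5) + 2^(-5) + 2^(-6) + 2^(-8) + 2^(-8)
= 0.0625 + 0.03125 + 0.03125 + 0.03125 + 0.015625 + 0.00390625 + 0.00390625
= 0.1797
Since 0.1797 ≤ 1, prefix-free code exists


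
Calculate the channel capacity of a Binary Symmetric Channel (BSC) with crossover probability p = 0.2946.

For BSC with error probability p:
C = 1 - H(p) where H(p) is binary entropy
H(0.2946) = -0.2946 × log₂(0.2946) - 0.7054 × log₂(0.7054)
H(p) = 0.8746
C = 1 - 0.8746 = 0.1254 bits/use


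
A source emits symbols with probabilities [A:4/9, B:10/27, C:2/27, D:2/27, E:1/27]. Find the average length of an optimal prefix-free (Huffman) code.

Huffman tree construction:
Combine smallest probabilities repeatedly
Resulting codes:
  A: 0 (length 1)
  B: 11 (length 2)
  C: 1011 (length 4)
  D: 100 (length 3)
  E: 1010 (length 4)
Average length = Σ p(s) × length(s) = 1.8519 bits


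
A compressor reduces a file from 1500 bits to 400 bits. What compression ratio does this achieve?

Compression ratio = Original / Compressed
= 1500 / 400 = 3.75:1


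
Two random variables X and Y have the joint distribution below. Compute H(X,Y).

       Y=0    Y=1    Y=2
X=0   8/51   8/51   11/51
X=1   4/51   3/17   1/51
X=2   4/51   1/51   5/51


H(X,Y) = -Σ p(x,y) log₂ p(x,y)
  p(0,0)=8/51: -0.1569 × log₂(0.1569) = 0.4192
  p(0,1)=8/51: -0.1569 × log₂(0.1569) = 0.4192
  p(0,2)=11/51: -0.2157 × log₂(0.2157) = 0.4773
  p(1,0)=4/51: -0.0784 × log₂(0.0784) = 0.2880
  p(1,1)=3/17: -0.1765 × log₂(0.1765) = 0.4416
  p(1,2)=1/51: -0.0196 × log₂(0.0196) = 0.1112
  p(2,0)=4/51: -0.0784 × log₂(0.0784) = 0.2880
  p(2,1)=1/51: -0.0196 × log₂(0.0196) = 0.1112
  p(2,2)=5/51: -0.0980 × log₂(0.0980) = 0.3285
H(X,Y) = 2.8843 bits


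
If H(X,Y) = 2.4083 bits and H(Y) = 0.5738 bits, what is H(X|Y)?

Chain rule: H(X,Y) = H(X|Y) + H(Y)
H(X|Y) = H(X,Y) - H(Y) = 2.4083 - 0.5738 = 1.8345 bits


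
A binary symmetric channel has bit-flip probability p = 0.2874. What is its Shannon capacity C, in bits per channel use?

For BSC with error probability p:
C = 1 - H(p) where H(p) is binary entropy
H(0.2874) = -0.2874 × log₂(0.2874) - 0.7126 × log₂(0.7126)
H(p) = 0.8653
C = 1 - 0.8653 = 0.1347 bits/use


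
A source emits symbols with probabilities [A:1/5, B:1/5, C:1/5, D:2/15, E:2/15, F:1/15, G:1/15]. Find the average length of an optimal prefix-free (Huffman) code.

Huffman tree construction:
Combine smallest probabilities repeatedly
Resulting codes:
  A: 111 (length 3)
  B: 00 (length 2)
  C: 01 (length 2)
  D: 100 (length 3)
  E: 101 (length 3)
  F: 1100 (length 4)
  G: 1101 (length 4)
Average length = Σ p(s) × length(s) = 2.7333 bits


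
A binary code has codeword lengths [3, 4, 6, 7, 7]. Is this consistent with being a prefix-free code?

Kraft inequality: Σ 2^(-l_i) ≤ 1 for prefix-free code
Calculating: 2^(-3) + 2^(-4) + 2^(-6) + 2^(-7) + 2^(-7)
= 0.125 + 0.0625 + 0.015625 + 0.0078125 + 0.0078125
= 0.2188
Since 0.2188 ≤ 1, prefix-free code exists


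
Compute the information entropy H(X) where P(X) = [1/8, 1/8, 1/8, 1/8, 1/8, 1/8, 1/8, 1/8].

H(X) = -Σ p(x) log₂ p(x)
  -1/8 × log₂(1/8) = 0.3750
  -1/8 × log₂(1/8) = 0.3750
  -1/8 × log₂(1/8) = 0.3750
  -1/8 × log₂(1/8) = 0.3750
  -1/8 × log₂(1/8) = 0.3750
  -1/8 × log₂(1/8) = 0.3750
  -1/8 × log₂(1/8) = 0.3750
  -1/8 × log₂(1/8) = 0.3750
H(X) = 3.0000 bits


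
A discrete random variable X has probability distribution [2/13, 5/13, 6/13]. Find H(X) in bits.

H(X) = -Σ p(x) log₂ p(x)
  -2/13 × log₂(2/13) = 0.4155
  -5/13 × log₂(5/13) = 0.5302
  -6/13 × log₂(6/13) = 0.5148
H(X) = 1.4605 bits


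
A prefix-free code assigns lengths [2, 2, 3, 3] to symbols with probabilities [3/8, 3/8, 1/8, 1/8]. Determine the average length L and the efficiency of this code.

Average length L = Σ p_i × l_i = 2.2500 bits
Entropy H = 1.8113 bits
Efficiency η = H/L × 100% = 80.50%


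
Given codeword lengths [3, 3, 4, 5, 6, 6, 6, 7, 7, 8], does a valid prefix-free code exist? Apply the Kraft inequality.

Kraft inequality: Σ 2^(-l_i) ≤ 1 for prefix-free code
Calculating: 2^(-3) + 2^(-3) + 2^(-4) + 2^(-5) + 2^(-6) + 2^(-6) + 2^(-6) + 2^(-7) + 2^(-7) + 2^(-8)
= 0.125 + 0.125 + 0.0625 + 0.03125 + 0.015625 + 0.015625 + 0.015625 + 0.0078125 + 0.0078125 + 0.00390625
= 0.4102
Since 0.4102 ≤ 1, prefix-free code exists


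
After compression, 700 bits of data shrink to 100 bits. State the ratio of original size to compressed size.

Compression ratio = Original / Compressed
= 700 / 100 = 7.00:1


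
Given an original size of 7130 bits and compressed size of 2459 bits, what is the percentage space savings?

Space savings = (1 - Compressed/Original) × 100%
= (1 - 2459/7130) × 100%
= 65.51%


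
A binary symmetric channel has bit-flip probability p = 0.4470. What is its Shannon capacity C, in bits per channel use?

For BSC with error probability p:
C = 1 - H(p) where H(p) is binary entropy
H(0.4470) = -0.4470 × log₂(0.4470) - 0.5530 × log₂(0.5530)
H(p) = 0.9919
C = 1 - 0.9919 = 0.0081 bits/use


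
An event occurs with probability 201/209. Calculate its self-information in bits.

Information content I(x) = -log₂(p(x))
I = -log₂(201/209) = -log₂(0.9617)
I = 0.0563 bits


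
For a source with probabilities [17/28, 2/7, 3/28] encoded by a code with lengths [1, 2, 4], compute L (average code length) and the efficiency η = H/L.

Average length L = Σ p_i × l_i = 1.6071 bits
Entropy H = 1.2987 bits
Efficiency η = H/L × 100% = 80.81%


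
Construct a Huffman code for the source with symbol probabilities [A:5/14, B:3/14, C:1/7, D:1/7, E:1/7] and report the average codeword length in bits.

Huffman tree construction:
Combine smallest probabilities repeatedly
Resulting codes:
  A: 11 (length 2)
  B: 01 (length 2)
  C: 100 (length 3)
  D: 101 (length 3)
  E: 00 (length 2)
Average length = Σ p(s) × length(s) = 2.2857 bits


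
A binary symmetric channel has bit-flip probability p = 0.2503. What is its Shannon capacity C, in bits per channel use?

For BSC with error probability p:
C = 1 - H(p) where H(p) is binary entropy
H(0.2503) = -0.2503 × log₂(0.2503) - 0.7497 × log₂(0.7497)
H(p) = 0.8118
C = 1 - 0.8118 = 0.1882 bits/use


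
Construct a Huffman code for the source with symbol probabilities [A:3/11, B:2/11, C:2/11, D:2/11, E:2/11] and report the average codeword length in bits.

Huffman tree construction:
Combine smallest probabilities repeatedly
Resulting codes:
  A: 10 (length 2)
  B: 110 (length 3)
  C: 111 (length 3)
  D: 00 (length 2)
  E: 01 (length 2)
Average length = Σ p(s) × length(s) = 2.3636 bits


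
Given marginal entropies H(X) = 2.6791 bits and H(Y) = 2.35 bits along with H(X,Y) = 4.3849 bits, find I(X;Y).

I(X;Y) = H(X) + H(Y) - H(X,Y)
I(X;Y) = 2.6791 + 2.35 - 4.3849 = 0.6442 bits


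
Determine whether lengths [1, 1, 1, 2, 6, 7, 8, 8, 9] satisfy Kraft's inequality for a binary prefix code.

Kraft inequality: Σ 2^(-l_i) ≤ 1 for prefix-free code
Calculating: 2^(-1) + 2^(-1) + 2^(-1) + 2^(-2) + 2^(-6) + 2^(-7) + 2^(-8) + 2^(-8) + 2^(-9)
= 0.5 + 0.5 + 0.5 + 0.25 + 0.015625 + 0.0078125 + 0.00390625 + 0.00390625 + 0.001953125
= 1.7832
Since 1.7832 > 1, prefix-free code does not exist


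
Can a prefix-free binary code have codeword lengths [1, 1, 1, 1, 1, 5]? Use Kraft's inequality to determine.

Kraft inequality: Σ 2^(-l_i) ≤ 1 for prefix-free code
Calculating: 2^(-1) + 2^(-1) + 2^(-1) + 2^(-1) + 2^(-1) + 2^(-5)
= 0.5 + 0.5 + 0.5 + 0.5 + 0.5 + 0.03125
= 2.5312
Since 2.5312 > 1, prefix-free code does not exist


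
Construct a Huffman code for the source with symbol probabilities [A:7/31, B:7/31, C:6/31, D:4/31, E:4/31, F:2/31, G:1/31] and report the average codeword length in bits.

Huffman tree construction:
Combine smallest probabilities repeatedly
Resulting codes:
  A: 00 (length 2)
  B: 01 (length 2)
  C: 111 (length 3)
  D: 101 (length 3)
  E: 110 (length 3)
  F: 1001 (length 4)
  G: 1000 (length 4)
Average length = Σ p(s) × length(s) = 2.6452 bits


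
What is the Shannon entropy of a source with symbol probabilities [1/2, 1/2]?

H(X) = -Σ p(x) log₂ p(x)
  -1/2 × log₂(1/2) = 0.5000
  -1/2 × log₂(1/2) = 0.5000
H(X) = 1.0000 bits


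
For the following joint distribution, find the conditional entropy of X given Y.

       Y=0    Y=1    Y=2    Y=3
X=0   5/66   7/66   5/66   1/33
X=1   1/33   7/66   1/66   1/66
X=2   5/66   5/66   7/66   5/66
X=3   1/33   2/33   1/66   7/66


H(X|Y) = Σ_y p(y) H(X|Y=y)
  p(Y=0) = 7/33, H(X|Y=0) = 1.8631
  p(Y=1) = 23/66, H(X|Y=1) = 1.9621
  p(Y=2) = 7/33, H(X|Y=2) = 1.5744
  p(Y=3) = 5/22, H(X|Y=3) = 1.6895
H(X|Y) = 0.2121×1.8631 + 0.3485×1.9621 + 0.2121×1.5744 + 0.2273×1.6895 = 1.7969 bits


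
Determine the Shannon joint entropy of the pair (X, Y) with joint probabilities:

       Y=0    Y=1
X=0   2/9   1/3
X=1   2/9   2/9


H(X,Y) = -Σ p(x,y) log₂ p(x,y)
  p(0,0)=2/9: -0.2222 × log₂(0.2222) = 0.4822
  p(0,1)=1/3: -0.3333 × log₂(0.3333) = 0.5283
  p(1,0)=2/9: -0.2222 × log₂(0.2222) = 0.4822
  p(1,1)=2/9: -0.2222 × log₂(0.2222) = 0.4822
H(X,Y) = 1.9749 bits


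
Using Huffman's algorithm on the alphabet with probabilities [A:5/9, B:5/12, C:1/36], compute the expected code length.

Huffman tree construction:
Combine smallest probabilities repeatedly
Resulting codes:
  A: 1 (length 1)
  B: 01 (length 2)
  C: 00 (length 2)
Average length = Σ p(s) × length(s) = 1.4444 bits


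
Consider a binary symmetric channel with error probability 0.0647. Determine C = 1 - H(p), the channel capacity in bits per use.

For BSC with error probability p:
C = 1 - H(p) where H(p) is binary entropy
H(0.0647) = -0.0647 × log₂(0.0647) - 0.9353 × log₂(0.9353)
H(p) = 0.3458
C = 1 - 0.3458 = 0.6542 bits/use


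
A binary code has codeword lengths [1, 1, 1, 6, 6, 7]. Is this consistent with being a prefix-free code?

Kraft inequality: Σ 2^(-l_i) ≤ 1 for prefix-free code
Calculating: 2^(-1) + 2^(-1) + 2^(-1) + 2^(-6) + 2^(-6) + 2^(-7)
= 0.5 + 0.5 + 0.5 + 0.015625 + 0.015625 + 0.0078125
= 1.5391
Since 1.5391 > 1, prefix-free code does not exist


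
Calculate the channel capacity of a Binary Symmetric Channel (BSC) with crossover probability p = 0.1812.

For BSC with error probability p:
C = 1 - H(p) where H(p) is binary entropy
H(0.1812) = -0.1812 × log₂(0.1812) - 0.8188 × log₂(0.8188)
H(p) = 0.6827
C = 1 - 0.6827 = 0.3173 bits/use


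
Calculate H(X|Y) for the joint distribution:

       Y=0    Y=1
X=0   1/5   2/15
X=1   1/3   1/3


H(X|Y) = Σ_y p(y) H(X|Y=y)
  p(Y=0) = 8/15, H(X|Y=0) = 0.9544
  p(Y=1) = 7/15, H(X|Y=1) = 0.8631
H(X|Y) = 0.5333×0.9544 + 0.4667×0.8631 = 0.9118 bits


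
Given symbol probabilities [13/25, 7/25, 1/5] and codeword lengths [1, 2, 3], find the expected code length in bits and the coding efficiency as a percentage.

Average length L = Σ p_i × l_i = 1.6800 bits
Entropy H = 1.4692 bits
Efficiency η = H/L × 100% = 87.45%


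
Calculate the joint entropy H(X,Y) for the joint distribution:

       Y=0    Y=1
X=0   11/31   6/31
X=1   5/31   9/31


H(X,Y) = -Σ p(x,y) log₂ p(x,y)
  p(0,0)=11/31: -0.3548 × log₂(0.3548) = 0.5304
  p(0,1)=6/31: -0.1935 × log₂(0.1935) = 0.4586
  p(1,0)=5/31: -0.1613 × log₂(0.1613) = 0.4246
  p(1,1)=9/31: -0.2903 × log₂(0.2903) = 0.5180
H(X,Y) = 1.9315 bits


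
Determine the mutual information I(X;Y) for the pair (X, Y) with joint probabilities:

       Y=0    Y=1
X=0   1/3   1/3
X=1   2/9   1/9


H(X) = 0.9183, H(Y) = 0.9911, H(X,Y) = 1.8911
I(X;Y) = H(X) + H(Y) - H(X,Y) = 0.0183 bits


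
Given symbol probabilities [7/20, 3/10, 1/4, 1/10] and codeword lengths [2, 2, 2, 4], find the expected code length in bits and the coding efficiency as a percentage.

Average length L = Σ p_i × l_i = 2.2000 bits
Entropy H = 1.8834 bits
Efficiency η = H/L × 100% = 85.61%


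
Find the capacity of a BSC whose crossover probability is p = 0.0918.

For BSC with error probability p:
C = 1 - H(p) where H(p) is binary entropy
H(0.0918) = -0.0918 × log₂(0.0918) - 0.9082 × log₂(0.9082)
H(p) = 0.4424
C = 1 - 0.4424 = 0.5576 bits/use


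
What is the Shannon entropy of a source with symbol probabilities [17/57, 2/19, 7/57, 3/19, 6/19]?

H(X) = -Σ p(x) log₂ p(x)
  -17/57 × log₂(17/57) = 0.5206
  -2/19 × log₂(2/19) = 0.3419
  -7/57 × log₂(7/57) = 0.3716
  -3/19 × log₂(3/19) = 0.4205
  -6/19 × log₂(6/19) = 0.5251
H(X) = 2.1796 bits


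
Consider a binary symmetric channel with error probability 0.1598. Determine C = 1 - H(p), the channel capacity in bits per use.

For BSC with error probability p:
C = 1 - H(p) where H(p) is binary entropy
H(0.1598) = -0.1598 × log₂(0.1598) - 0.8402 × log₂(0.8402)
H(p) = 0.6338
C = 1 - 0.6338 = 0.3662 bits/use


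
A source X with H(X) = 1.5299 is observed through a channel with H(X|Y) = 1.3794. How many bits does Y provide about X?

I(X;Y) = H(X) - H(X|Y)
I(X;Y) = 1.5299 - 1.3794 = 0.1505 bits


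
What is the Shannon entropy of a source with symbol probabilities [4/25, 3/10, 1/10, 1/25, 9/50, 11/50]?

H(X) = -Σ p(x) log₂ p(x)
  -4/25 × log₂(4/25) = 0.4230
  -3/10 × log₂(3/10) = 0.5211
  -1/10 × log₂(1/10) = 0.3322
  -1/25 × log₂(1/25) = 0.1858
  -9/50 × log₂(9/50) = 0.4453
  -11/50 × log₂(11/50) = 0.4806
H(X) = 2.3879 bits


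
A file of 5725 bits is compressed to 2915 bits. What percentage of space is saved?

Space savings = (1 - Compressed/Original) × 100%
= (1 - 2915/5725) × 100%
= 49.08%


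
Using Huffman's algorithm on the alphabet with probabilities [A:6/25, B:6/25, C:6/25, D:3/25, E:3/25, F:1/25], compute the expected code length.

Huffman tree construction:
Combine smallest probabilities repeatedly
Resulting codes:
  A: 00 (length 2)
  B: 01 (length 2)
  C: 10 (length 2)
  D: 1111 (length 4)
  E: 110 (length 3)
  F: 1110 (length 4)
Average length = Σ p(s) × length(s) = 2.4400 bits


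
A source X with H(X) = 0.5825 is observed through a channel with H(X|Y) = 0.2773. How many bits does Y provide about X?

I(X;Y) = H(X) - H(X|Y)
I(X;Y) = 0.5825 - 0.2773 = 0.3052 bits


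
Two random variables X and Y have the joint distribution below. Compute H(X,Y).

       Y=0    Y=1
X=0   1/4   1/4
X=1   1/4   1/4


H(X,Y) = -Σ p(x,y) log₂ p(x,y)
  p(0,0)=1/4: -0.2500 × log₂(0.2500) = 0.5000
  p(0,1)=1/4: -0.2500 × log₂(0.2500) = 0.5000
  p(1,0)=1/4: -0.2500 × log₂(0.2500) = 0.5000
  p(1,1)=1/4: -0.2500 × log₂(0.2500) = 0.5000
H(X,Y) = 2.0000 bits


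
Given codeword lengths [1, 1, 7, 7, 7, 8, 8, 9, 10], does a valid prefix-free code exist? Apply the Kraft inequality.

Kraft inequality: Σ 2^(-l_i) ≤ 1 for prefix-free code
Calculating: 2^(-1) + 2^(-1) + 2^(-7) + 2^(-7) + 2^(-7) + 2^(-8) + 2^(-8) + 2^(-9) + 2^(-10)
= 0.5 + 0.5 + 0.0078125 + 0.0078125 + 0.0078125 + 0.00390625 + 0.00390625 + 0.001953125 + 0.0009765625
= 1.0342
Since 1.0342 > 1, prefix-free code does not exist


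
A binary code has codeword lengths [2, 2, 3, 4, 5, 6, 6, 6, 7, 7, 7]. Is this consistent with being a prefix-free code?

Kraft inequality: Σ 2^(-l_i) ≤ 1 for prefix-free code
Calculating: 2^(-2) + 2^(-2) + 2^(-3) + 2^(-4) + 2^(-5) + 2^(-6) + 2^(-6) + 2^(-6) + 2^(-7) + 2^(-7) + 2^(-7)
= 0.25 + 0.25 + 0.125 + 0.0625 + 0.03125 + 0.015625 + 0.015625 + 0.015625 + 0.0078125 + 0.0078125 + 0.0078125
= 0.7891
Since 0.7891 ≤ 1, prefix-free code exists


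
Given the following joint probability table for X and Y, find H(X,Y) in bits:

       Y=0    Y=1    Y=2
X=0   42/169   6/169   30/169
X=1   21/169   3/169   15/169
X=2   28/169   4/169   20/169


H(X,Y) = -Σ p(x,y) log₂ p(x,y)
  p(0,0)=42/169: -0.2485 × log₂(0.2485) = 0.4992
  p(0,1)=6/169: -0.0355 × log₂(0.0355) = 0.1710
  p(0,2)=30/169: -0.1775 × log₂(0.1775) = 0.4427
  p(1,0)=21/169: -0.1243 × log₂(0.1243) = 0.3738
  p(1,1)=3/169: -0.0178 × log₂(0.0178) = 0.1032
  p(1,2)=15/169: -0.0888 × log₂(0.0888) = 0.3101
  p(2,0)=28/169: -0.1657 × log₂(0.1657) = 0.4297
  p(2,1)=4/169: -0.0237 × log₂(0.0237) = 0.1278
  p(2,2)=20/169: -0.1183 × log₂(0.1183) = 0.3644
H(X,Y) = 2.8220 bits


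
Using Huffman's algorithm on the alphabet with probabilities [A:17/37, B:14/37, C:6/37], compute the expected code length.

Huffman tree construction:
Combine smallest probabilities repeatedly
Resulting codes:
  A: 0 (length 1)
  B: 11 (length 2)
  C: 10 (length 2)
Average length = Σ p(s) × length(s) = 1.5405 bits


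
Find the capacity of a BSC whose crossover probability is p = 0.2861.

For BSC with error probability p:
C = 1 - H(p) where H(p) is binary entropy
H(0.2861) = -0.2861 × log₂(0.2861) - 0.7139 × log₂(0.7139)
H(p) = 0.8636
C = 1 - 0.8636 = 0.1364 bits/use


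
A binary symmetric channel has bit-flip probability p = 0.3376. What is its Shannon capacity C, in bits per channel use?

For BSC with error probability p:
C = 1 - H(p) where H(p) is binary entropy
H(0.3376) = -0.3376 × log₂(0.3376) - 0.6624 × log₂(0.6624)
H(p) = 0.9225
C = 1 - 0.9225 = 0.0775 bits/use


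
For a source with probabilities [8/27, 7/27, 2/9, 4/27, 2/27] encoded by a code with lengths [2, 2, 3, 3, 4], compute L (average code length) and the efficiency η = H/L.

Average length L = Σ p_i × l_i = 2.5185 bits
Entropy H = 2.1934 bits
Efficiency η = H/L × 100% = 87.09%


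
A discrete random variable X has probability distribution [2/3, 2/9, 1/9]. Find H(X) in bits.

H(X) = -Σ p(x) log₂ p(x)
  -2/3 × log₂(2/3) = 0.3900
  -2/9 × log₂(2/9) = 0.4822
  -1/9 × log₂(1/9) = 0.3522
H(X) = 1.2244 bits


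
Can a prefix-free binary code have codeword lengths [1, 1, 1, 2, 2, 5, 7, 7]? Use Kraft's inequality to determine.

Kraft inequality: Σ 2^(-l_i) ≤ 1 for prefix-free code
Calculating: 2^(-1) + 2^(-1) + 2^(-1) + 2^(-2) + 2^(-2) + 2^(-5) + 2^(-7) + 2^(-7)
= 0.5 + 0.5 + 0.5 + 0.25 + 0.25 + 0.03125 + 0.0078125 + 0.0078125
= 2.0469
Since 2.0469 > 1, prefix-free code does not exist


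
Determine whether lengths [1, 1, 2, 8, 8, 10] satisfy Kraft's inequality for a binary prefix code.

Kraft inequality: Σ 2^(-l_i) ≤ 1 for prefix-free code
Calculating: 2^(-1) + 2^(-1) + 2^(-2) + 2^(-8) + 2^(-8) + 2^(-10)
= 0.5 + 0.5 + 0.25 + 0.00390625 + 0.00390625 + 0.0009765625
= 1.2588
Since 1.2588 > 1, prefix-free code does not exist


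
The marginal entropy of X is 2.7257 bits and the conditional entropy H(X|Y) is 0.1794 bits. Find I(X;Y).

I(X;Y) = H(X) - H(X|Y)
I(X;Y) = 2.7257 - 0.1794 = 2.5463 bits


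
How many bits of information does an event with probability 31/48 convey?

Information content I(x) = -log₂(p(x))
I = -log₂(31/48) = -log₂(0.6458)
I = 0.6308 bits


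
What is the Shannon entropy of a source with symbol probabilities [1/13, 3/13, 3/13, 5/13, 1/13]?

H(X) = -Σ p(x) log₂ p(x)
  -1/13 × log₂(1/13) = 0.2846
  -3/13 × log₂(3/13) = 0.4882
  -3/13 × log₂(3/13) = 0.4882
  -5/13 × log₂(5/13) = 0.5302
  -1/13 × log₂(1/13) = 0.2846
H(X) = 2.0759 bits


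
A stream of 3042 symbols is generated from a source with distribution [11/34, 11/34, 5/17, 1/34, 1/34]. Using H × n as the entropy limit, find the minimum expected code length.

Entropy H = 1.8720 bits/symbol
Minimum bits = H × n = 1.8720 × 3042
= 5694.53 bits


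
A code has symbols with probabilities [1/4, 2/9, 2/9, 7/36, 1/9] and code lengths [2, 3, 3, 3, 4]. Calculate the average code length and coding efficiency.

Average length L = Σ p_i × l_i = 2.8611 bits
Entropy H = 2.2760 bits
Efficiency η = H/L × 100% = 79.55%


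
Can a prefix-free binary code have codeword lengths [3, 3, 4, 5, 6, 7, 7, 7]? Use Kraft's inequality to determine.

Kraft inequality: Σ 2^(-l_i) ≤ 1 for prefix-free code
Calculating: 2^(-3) + 2^(-3) + 2^(-4) + 2^(-5) + 2^(-6) + 2^(-7) + 2^(-7) + 2^(-7)
= 0.125 + 0.125 + 0.0625 + 0.03125 + 0.015625 + 0.0078125 + 0.0078125 + 0.0078125
= 0.3828
Since 0.3828 ≤ 1, prefix-free code exists


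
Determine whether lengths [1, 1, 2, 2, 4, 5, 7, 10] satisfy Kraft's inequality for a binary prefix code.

Kraft inequality: Σ 2^(-l_i) ≤ 1 for prefix-free code
Calculating: 2^(-1) + 2^(-1) + 2^(-2) + 2^(-2) + 2^(-4) + 2^(-5) + 2^(-7) + 2^(-10)
= 0.5 + 0.5 + 0.25 + 0.25 + 0.0625 + 0.03125 + 0.0078125 + 0.0009765625
= 1.6025
Since 1.6025 > 1, prefix-free code does not exist


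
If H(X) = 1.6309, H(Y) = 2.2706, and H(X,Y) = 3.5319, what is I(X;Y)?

I(X;Y) = H(X) + H(Y) - H(X,Y)
I(X;Y) = 1.6309 + 2.2706 - 3.5319 = 0.3696 bits


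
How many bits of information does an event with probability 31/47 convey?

Information content I(x) = -log₂(p(x))
I = -log₂(31/47) = -log₂(0.6596)
I = 0.6004 bits


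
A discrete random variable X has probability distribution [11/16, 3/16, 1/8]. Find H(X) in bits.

H(X) = -Σ p(x) log₂ p(x)
  -11/16 × log₂(11/16) = 0.3716
  -3/16 × log₂(3/16) = 0.4528
  -1/8 × log₂(1/8) = 0.3750
H(X) = 1.1995 bits


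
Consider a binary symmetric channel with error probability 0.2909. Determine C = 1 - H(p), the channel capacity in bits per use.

For BSC with error probability p:
C = 1 - H(p) where H(p) is binary entropy
H(0.2909) = -0.2909 × log₂(0.2909) - 0.7091 × log₂(0.7091)
H(p) = 0.8699
C = 1 - 0.8699 = 0.1301 bits/use


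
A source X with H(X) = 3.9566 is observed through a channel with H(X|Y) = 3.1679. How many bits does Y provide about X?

I(X;Y) = H(X) - H(X|Y)
I(X;Y) = 3.9566 - 3.1679 = 0.7887 bits
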